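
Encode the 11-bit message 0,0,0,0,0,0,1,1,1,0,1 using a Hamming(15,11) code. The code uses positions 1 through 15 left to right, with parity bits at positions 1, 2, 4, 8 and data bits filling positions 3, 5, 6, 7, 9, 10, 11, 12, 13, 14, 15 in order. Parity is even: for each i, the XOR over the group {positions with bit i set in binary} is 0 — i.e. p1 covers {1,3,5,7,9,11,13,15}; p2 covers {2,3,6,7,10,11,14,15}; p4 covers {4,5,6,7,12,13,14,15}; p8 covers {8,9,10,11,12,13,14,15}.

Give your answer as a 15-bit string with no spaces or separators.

Place data at non-parity positions: p1 p2 0 p4 0 0 0 p8 0 0 1 1 1 0 1
p1 (pos 1,3,5,7,9,11,13,15): XOR of data positions = 0⊕0⊕0⊕0⊕1⊕1⊕1 = 1
p2 (pos 2,3,6,7,10,11,14,15): XOR of data positions = 0⊕0⊕0⊕0⊕1⊕0⊕1 = 0
p4 (pos 4,5,6,7,12,13,14,15): XOR of data positions = 0⊕0⊕0⊕1⊕1⊕0⊕1 = 1
p8 (pos 8,9,10,11,12,13,14,15): XOR of data positions = 0⊕0⊕1⊕1⊕1⊕0⊕1 = 0
Codeword: 100100000011101

100100000011101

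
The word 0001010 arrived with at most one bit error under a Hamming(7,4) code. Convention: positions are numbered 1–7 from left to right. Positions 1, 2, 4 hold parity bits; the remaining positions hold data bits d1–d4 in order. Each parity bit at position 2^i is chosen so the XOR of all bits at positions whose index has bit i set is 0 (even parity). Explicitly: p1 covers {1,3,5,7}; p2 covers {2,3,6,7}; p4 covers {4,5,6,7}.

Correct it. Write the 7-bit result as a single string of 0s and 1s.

0101010

s1 (pos 1,3,5,7): 0⊕0⊕0⊕0 = 0
s2 (pos 2,3,6,7): 0⊕0⊕1⊕0 = 1
s4 (pos 4,5,6,7): 1⊕0⊕1⊕0 = 0
Syndrome s4…s1 = 010 → error at position 2.
Flip position 2: 0001010 → 0101010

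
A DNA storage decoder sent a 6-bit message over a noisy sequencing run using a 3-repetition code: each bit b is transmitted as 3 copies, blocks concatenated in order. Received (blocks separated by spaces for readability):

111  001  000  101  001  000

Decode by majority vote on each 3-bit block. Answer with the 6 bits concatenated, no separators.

Block 1 (111): 3 ones → 1
Block 2 (001): 1 one → 0
Block 3 (000): 0 ones → 0
Block 4 (101): 2 ones → 1
Block 5 (001): 1 one → 0
Block 6 (000): 0 ones → 0

100100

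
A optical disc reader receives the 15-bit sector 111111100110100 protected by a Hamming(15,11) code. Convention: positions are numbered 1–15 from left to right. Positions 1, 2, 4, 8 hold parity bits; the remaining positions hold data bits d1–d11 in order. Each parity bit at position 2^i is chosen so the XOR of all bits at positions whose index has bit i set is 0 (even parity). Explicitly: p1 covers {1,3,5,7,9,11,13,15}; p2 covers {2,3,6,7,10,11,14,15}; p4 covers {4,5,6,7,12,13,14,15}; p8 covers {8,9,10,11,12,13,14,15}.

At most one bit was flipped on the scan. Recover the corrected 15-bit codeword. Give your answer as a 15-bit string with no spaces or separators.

111111100111100

s1 (pos 1,3,5,7,9,11,13,15): 1⊕1⊕1⊕1⊕0⊕1⊕1⊕0 = 0
s2 (pos 2,3,6,7,10,11,14,15): 1⊕1⊕1⊕1⊕1⊕1⊕0⊕0 = 0
s4 (pos 4,5,6,7,12,13,14,15): 1⊕1⊕1⊕1⊕0⊕1⊕0⊕0 = 1
s8 (pos 8,9,10,11,12,13,14,15): 0⊕0⊕1⊕1⊕0⊕1⊕0⊕0 = 1
Syndrome s8…s1 = 1100 → error at position 12.
Flip position 12: 111111100110100 → 111111100111100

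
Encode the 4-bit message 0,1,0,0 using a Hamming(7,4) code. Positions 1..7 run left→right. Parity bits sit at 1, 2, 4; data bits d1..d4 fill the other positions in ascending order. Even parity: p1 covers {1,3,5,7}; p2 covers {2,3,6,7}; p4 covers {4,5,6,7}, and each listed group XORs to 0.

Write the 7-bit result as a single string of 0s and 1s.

Place data at non-parity positions: p1 p2 0 p4 1 0 0
p1 (pos 1,3,5,7): XOR of data positions = 0⊕1⊕0 = 1
p2 (pos 2,3,6,7): XOR of data positions = 0⊕0⊕0 = 0
p4 (pos 4,5,6,7): XOR of data positions = 1⊕0⊕0 = 1
Codeword: 1001100

1001100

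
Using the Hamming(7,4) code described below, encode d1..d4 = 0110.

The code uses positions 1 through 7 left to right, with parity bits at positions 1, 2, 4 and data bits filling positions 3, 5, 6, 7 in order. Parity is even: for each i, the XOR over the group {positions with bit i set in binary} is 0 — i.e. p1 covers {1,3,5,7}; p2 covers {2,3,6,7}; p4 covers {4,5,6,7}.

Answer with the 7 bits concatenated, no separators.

1100110

Place data at non-parity positions: p1 p2 0 p4 1 1 0
p1 (pos 1,3,5,7): XOR of data positions = 0⊕1⊕0 = 1
p2 (pos 2,3,6,7): XOR of data positions = 0⊕1⊕0 = 1
p4 (pos 4,5,6,7): XOR of data positions = 1⊕1⊕0 = 0
Codeword: 1100110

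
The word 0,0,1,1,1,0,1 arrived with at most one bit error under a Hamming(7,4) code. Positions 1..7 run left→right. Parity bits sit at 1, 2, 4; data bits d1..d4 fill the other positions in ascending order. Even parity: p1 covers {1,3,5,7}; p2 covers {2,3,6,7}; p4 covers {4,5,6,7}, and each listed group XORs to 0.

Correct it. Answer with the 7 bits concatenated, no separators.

0011001

s1 (pos 1,3,5,7): 0⊕1⊕1⊕1 = 1
s2 (pos 2,3,6,7): 0⊕1⊕0⊕1 = 0
s4 (pos 4,5,6,7): 1⊕1⊕0⊕1 = 1
Syndrome s4…s1 = 101 → error at position 5.
Flip position 5: 0011101 → 0011001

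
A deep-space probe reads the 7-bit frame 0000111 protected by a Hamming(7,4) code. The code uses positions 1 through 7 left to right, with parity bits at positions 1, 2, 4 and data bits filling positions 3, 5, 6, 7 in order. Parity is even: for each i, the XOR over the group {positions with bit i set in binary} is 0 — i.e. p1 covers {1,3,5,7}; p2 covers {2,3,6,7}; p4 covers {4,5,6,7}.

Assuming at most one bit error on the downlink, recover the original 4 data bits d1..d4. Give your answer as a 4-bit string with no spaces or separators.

s1 (pos 1,3,5,7): 0⊕0⊕1⊕1 = 0
s2 (pos 2,3,6,7): 0⊕0⊕1⊕1 = 0
s4 (pos 4,5,6,7): 0⊕1⊕1⊕1 = 1
Syndrome s4…s1 = 100 → error at position 4.
Flip position 4: 0000111 → 0001111
Read data bits from positions 3,5,6,7: 0111

0111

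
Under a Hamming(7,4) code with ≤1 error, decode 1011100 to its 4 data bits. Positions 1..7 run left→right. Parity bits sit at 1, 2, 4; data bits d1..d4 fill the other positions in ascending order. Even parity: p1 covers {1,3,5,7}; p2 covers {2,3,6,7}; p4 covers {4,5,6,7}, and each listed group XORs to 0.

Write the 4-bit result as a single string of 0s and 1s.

s1 (pos 1,3,5,7): 1⊕1⊕1⊕0 = 1
s2 (pos 2,3,6,7): 0⊕1⊕0⊕0 = 1
s4 (pos 4,5,6,7): 1⊕1⊕0⊕0 = 0
Syndrome s4…s1 = 011 → error at position 3.
Flip position 3: 1011100 → 1001100
Read data bits from positions 3,5,6,7: 0100

0100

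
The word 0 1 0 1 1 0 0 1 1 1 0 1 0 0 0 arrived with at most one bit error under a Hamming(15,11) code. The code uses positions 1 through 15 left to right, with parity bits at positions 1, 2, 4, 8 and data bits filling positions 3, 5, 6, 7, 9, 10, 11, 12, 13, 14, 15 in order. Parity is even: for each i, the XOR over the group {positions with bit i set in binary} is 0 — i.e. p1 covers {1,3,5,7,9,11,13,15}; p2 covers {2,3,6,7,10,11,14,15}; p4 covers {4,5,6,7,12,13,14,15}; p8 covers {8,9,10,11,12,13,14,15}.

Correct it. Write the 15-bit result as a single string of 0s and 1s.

s1 (pos 1,3,5,7,9,11,13,15): 0⊕0⊕1⊕0⊕1⊕0⊕0⊕0 = 0
s2 (pos 2,3,6,7,10,11,14,15): 1⊕0⊕0⊕0⊕1⊕0⊕0⊕0 = 0
s4 (pos 4,5,6,7,12,13,14,15): 1⊕1⊕0⊕0⊕1⊕0⊕0⊕0 = 1
s8 (pos 8,9,10,11,12,13,14,15): 1⊕1⊕1⊕0⊕1⊕0⊕0⊕0 = 0
Syndrome s8…s1 = 0100 → error at position 4.
Flip position 4: 010110011101000 → 010010011101000

010010011101000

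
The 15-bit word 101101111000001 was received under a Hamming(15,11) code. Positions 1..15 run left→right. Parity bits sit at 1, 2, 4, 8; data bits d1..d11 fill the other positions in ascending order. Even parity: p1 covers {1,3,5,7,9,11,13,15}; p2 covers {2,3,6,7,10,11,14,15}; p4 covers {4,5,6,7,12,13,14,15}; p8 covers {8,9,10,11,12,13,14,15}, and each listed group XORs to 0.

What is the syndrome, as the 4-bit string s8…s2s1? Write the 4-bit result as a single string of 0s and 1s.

1001

s1 (pos 1,3,5,7,9,11,13,15): 1⊕1⊕0⊕1⊕1⊕0⊕0⊕1 = 1
s2 (pos 2,3,6,7,10,11,14,15): 0⊕1⊕1⊕1⊕0⊕0⊕0⊕1 = 0
s4 (pos 4,5,6,7,12,13,14,15): 1⊕0⊕1⊕1⊕0⊕0⊕0⊕1 = 0
s8 (pos 8,9,10,11,12,13,14,15): 1⊕1⊕0⊕0⊕0⊕0⊕0⊕1 = 1
Syndrome s8…s1 = 1001 → error at position 9.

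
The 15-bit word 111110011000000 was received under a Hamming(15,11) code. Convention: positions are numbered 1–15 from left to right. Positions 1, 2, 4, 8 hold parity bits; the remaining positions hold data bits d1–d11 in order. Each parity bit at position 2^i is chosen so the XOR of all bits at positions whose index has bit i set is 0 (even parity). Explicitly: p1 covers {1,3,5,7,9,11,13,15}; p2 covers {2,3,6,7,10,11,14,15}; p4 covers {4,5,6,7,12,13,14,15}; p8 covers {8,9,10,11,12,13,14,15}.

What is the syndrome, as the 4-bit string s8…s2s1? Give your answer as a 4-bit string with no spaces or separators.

0000

s1 (pos 1,3,5,7,9,11,13,15): 1⊕1⊕1⊕0⊕1⊕0⊕0⊕0 = 0
s2 (pos 2,3,6,7,10,11,14,15): 1⊕1⊕0⊕0⊕0⊕0⊕0⊕0 = 0
s4 (pos 4,5,6,7,12,13,14,15): 1⊕1⊕0⊕0⊕0⊕0⊕0⊕0 = 0
s8 (pos 8,9,10,11,12,13,14,15): 1⊕1⊕0⊕0⊕0⊕0⊕0⊕0 = 0
Syndrome s8…s1 = 0000 → no error.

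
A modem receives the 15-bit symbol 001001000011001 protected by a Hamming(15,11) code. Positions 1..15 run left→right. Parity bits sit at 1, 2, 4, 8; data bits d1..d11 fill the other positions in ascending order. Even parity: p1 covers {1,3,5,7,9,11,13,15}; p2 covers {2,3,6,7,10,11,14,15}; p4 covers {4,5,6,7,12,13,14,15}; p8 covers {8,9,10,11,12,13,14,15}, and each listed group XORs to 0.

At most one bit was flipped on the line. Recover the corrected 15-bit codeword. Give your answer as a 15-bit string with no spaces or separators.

s1 (pos 1,3,5,7,9,11,13,15): 0⊕1⊕0⊕0⊕0⊕1⊕0⊕1 = 1
s2 (pos 2,3,6,7,10,11,14,15): 0⊕1⊕1⊕0⊕0⊕1⊕0⊕1 = 0
s4 (pos 4,5,6,7,12,13,14,15): 0⊕0⊕1⊕0⊕1⊕0⊕0⊕1 = 1
s8 (pos 8,9,10,11,12,13,14,15): 0⊕0⊕0⊕1⊕1⊕0⊕0⊕1 = 1
Syndrome s8…s1 = 1101 → error at position 13.
Flip position 13: 001001000011001 → 001001000011101

001001000011101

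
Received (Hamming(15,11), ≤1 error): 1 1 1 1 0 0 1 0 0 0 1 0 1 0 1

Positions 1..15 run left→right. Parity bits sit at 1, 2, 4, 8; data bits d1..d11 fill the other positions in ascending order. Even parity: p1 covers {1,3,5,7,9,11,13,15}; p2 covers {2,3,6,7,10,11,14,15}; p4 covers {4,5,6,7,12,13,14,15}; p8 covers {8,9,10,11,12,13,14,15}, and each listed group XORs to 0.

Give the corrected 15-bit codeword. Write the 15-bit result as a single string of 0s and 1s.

s1 (pos 1,3,5,7,9,11,13,15): 1⊕1⊕0⊕1⊕0⊕1⊕1⊕1 = 0
s2 (pos 2,3,6,7,10,11,14,15): 1⊕1⊕0⊕1⊕0⊕1⊕0⊕1 = 1
s4 (pos 4,5,6,7,12,13,14,15): 1⊕0⊕0⊕1⊕0⊕1⊕0⊕1 = 0
s8 (pos 8,9,10,11,12,13,14,15): 0⊕0⊕0⊕1⊕0⊕1⊕0⊕1 = 1
Syndrome s8…s1 = 1010 → error at position 10.
Flip position 10: 111100100010101 → 111100100110101

111100100110101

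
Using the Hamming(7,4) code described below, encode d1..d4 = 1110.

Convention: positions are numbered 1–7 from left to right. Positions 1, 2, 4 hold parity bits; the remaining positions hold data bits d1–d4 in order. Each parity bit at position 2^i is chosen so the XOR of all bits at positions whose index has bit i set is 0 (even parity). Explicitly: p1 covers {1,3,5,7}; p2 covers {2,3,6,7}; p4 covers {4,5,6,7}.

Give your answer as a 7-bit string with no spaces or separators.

Place data at non-parity positions: p1 p2 1 p4 1 1 0
p1 (pos 1,3,5,7): XOR of data positions = 1⊕1⊕0 = 0
p2 (pos 2,3,6,7): XOR of data positions = 1⊕1⊕0 = 0
p4 (pos 4,5,6,7): XOR of data positions = 1⊕1⊕0 = 0
Codeword: 0010110

0010110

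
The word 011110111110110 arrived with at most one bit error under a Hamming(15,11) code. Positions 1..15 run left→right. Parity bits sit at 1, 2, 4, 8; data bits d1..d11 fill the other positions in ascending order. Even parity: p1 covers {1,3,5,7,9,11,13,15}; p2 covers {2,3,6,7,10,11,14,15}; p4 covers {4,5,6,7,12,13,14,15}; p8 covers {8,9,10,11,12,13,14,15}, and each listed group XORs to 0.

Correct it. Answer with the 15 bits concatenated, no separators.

011010111110110

s1 (pos 1,3,5,7,9,11,13,15): 0⊕1⊕1⊕1⊕1⊕1⊕1⊕0 = 0
s2 (pos 2,3,6,7,10,11,14,15): 1⊕1⊕0⊕1⊕1⊕1⊕1⊕0 = 0
s4 (pos 4,5,6,7,12,13,14,15): 1⊕1⊕0⊕1⊕0⊕1⊕1⊕0 = 1
s8 (pos 8,9,10,11,12,13,14,15): 1⊕1⊕1⊕1⊕0⊕1⊕1⊕0 = 0
Syndrome s8…s1 = 0100 → error at position 4.
Flip position 4: 011110111110110 → 011010111110110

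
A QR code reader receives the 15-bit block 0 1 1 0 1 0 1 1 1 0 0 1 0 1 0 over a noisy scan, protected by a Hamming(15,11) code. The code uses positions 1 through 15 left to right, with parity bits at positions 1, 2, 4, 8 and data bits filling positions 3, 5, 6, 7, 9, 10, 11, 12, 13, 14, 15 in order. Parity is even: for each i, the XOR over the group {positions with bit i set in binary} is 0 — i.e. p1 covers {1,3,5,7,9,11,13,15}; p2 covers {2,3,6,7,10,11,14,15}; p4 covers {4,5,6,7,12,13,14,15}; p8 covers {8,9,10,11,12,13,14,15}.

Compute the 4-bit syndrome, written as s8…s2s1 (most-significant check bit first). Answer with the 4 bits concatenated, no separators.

s1 (pos 1,3,5,7,9,11,13,15): 0⊕1⊕1⊕1⊕1⊕0⊕0⊕0 = 0
s2 (pos 2,3,6,7,10,11,14,15): 1⊕1⊕0⊕1⊕0⊕0⊕1⊕0 = 0
s4 (pos 4,5,6,7,12,13,14,15): 0⊕1⊕0⊕1⊕1⊕0⊕1⊕0 = 0
s8 (pos 8,9,10,11,12,13,14,15): 1⊕1⊕0⊕0⊕1⊕0⊕1⊕0 = 0
Syndrome s8…s1 = 0000 → no error.

0000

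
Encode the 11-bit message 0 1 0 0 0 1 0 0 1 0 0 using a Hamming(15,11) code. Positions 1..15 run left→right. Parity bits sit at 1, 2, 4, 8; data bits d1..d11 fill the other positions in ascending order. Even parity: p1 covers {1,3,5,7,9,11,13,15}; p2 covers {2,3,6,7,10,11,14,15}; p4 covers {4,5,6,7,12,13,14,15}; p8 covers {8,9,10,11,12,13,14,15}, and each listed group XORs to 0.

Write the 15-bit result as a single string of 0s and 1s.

Place data at non-parity positions: p1 p2 0 p4 1 0 0 p8 0 1 0 0 1 0 0
p1 (pos 1,3,5,7,9,11,13,15): XOR of data positions = 0⊕1⊕0⊕0⊕0⊕1⊕0 = 0
p2 (pos 2,3,6,7,10,11,14,15): XOR of data positions = 0⊕0⊕0⊕1⊕0⊕0⊕0 = 1
p4 (pos 4,5,6,7,12,13,14,15): XOR of data positions = 1⊕0⊕0⊕0⊕1⊕0⊕0 = 0
p8 (pos 8,9,10,11,12,13,14,15): XOR of data positions = 0⊕1⊕0⊕0⊕1⊕0⊕0 = 0
Codeword: 010010000100100

010010000100100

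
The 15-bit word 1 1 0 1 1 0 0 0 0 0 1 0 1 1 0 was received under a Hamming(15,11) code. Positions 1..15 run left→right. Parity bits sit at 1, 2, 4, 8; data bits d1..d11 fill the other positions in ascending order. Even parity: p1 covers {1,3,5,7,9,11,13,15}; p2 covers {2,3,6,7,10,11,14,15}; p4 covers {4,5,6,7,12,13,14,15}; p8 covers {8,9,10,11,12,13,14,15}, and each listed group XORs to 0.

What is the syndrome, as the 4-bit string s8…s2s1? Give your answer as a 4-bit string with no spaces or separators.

s1 (pos 1,3,5,7,9,11,13,15): 1⊕0⊕1⊕0⊕0⊕1⊕1⊕0 = 0
s2 (pos 2,3,6,7,10,11,14,15): 1⊕0⊕0⊕0⊕0⊕1⊕1⊕0 = 1
s4 (pos 4,5,6,7,12,13,14,15): 1⊕1⊕0⊕0⊕0⊕1⊕1⊕0 = 0
s8 (pos 8,9,10,11,12,13,14,15): 0⊕0⊕0⊕1⊕0⊕1⊕1⊕0 = 1
Syndrome s8…s1 = 1010 → error at position 10.

1010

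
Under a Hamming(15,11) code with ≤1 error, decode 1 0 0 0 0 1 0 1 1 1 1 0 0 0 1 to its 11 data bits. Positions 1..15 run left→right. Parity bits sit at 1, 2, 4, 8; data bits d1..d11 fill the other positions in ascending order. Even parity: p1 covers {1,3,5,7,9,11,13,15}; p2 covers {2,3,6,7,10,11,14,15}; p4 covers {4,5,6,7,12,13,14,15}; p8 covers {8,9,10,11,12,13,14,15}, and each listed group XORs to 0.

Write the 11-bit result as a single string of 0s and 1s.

00101110001

s1 (pos 1,3,5,7,9,11,13,15): 1⊕0⊕0⊕0⊕1⊕1⊕0⊕1 = 0
s2 (pos 2,3,6,7,10,11,14,15): 0⊕0⊕1⊕0⊕1⊕1⊕0⊕1 = 0
s4 (pos 4,5,6,7,12,13,14,15): 0⊕0⊕1⊕0⊕0⊕0⊕0⊕1 = 0
s8 (pos 8,9,10,11,12,13,14,15): 1⊕1⊕1⊕1⊕0⊕0⊕0⊕1 = 1
Syndrome s8…s1 = 1000 → error at position 8.
Flip position 8: 100001011110001 → 100001001110001
Read data bits from positions 3,5,6,7,9,10,11,12,13,14,15: 00101110001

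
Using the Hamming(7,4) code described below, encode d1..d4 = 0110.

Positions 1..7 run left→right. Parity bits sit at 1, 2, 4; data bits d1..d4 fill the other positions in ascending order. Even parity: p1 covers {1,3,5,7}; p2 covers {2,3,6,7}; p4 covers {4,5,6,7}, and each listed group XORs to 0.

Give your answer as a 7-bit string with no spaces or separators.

1100110

Place data at non-parity positions: p1 p2 0 p4 1 1 0
p1 (pos 1,3,5,7): XOR of data positions = 0⊕1⊕0 = 1
p2 (pos 2,3,6,7): XOR of data positions = 0⊕1⊕0 = 1
p4 (pos 4,5,6,7): XOR of data positions = 1⊕1⊕0 = 0
Codeword: 1100110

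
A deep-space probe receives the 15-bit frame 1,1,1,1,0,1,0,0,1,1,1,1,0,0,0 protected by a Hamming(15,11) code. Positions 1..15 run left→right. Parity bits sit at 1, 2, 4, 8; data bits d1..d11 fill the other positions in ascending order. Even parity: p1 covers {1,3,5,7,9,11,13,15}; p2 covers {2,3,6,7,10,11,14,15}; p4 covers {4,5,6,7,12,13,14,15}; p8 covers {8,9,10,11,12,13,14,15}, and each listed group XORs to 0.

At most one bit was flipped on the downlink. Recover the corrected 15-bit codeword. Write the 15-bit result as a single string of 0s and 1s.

s1 (pos 1,3,5,7,9,11,13,15): 1⊕1⊕0⊕0⊕1⊕1⊕0⊕0 = 0
s2 (pos 2,3,6,7,10,11,14,15): 1⊕1⊕1⊕0⊕1⊕1⊕0⊕0 = 1
s4 (pos 4,5,6,7,12,13,14,15): 1⊕0⊕1⊕0⊕1⊕0⊕0⊕0 = 1
s8 (pos 8,9,10,11,12,13,14,15): 0⊕1⊕1⊕1⊕1⊕0⊕0⊕0 = 0
Syndrome s8…s1 = 0110 → error at position 6.
Flip position 6: 111101001111000 → 111100001111000

111100001111000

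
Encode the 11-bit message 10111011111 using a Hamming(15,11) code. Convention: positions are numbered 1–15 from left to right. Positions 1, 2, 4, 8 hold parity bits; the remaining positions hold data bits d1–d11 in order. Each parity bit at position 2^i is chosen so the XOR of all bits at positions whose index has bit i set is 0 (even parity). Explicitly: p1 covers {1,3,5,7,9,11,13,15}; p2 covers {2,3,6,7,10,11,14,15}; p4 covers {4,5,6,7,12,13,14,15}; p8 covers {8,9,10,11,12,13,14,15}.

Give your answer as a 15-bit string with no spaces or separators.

Place data at non-parity positions: p1 p2 1 p4 0 1 1 p8 1 0 1 1 1 1 1
p1 (pos 1,3,5,7,9,11,13,15): XOR of data positions = 1⊕0⊕1⊕1⊕1⊕1⊕1 = 0
p2 (pos 2,3,6,7,10,11,14,15): XOR of data positions = 1⊕1⊕1⊕0⊕1⊕1⊕1 = 0
p4 (pos 4,5,6,7,12,13,14,15): XOR of data positions = 0⊕1⊕1⊕1⊕1⊕1⊕1 = 0
p8 (pos 8,9,10,11,12,13,14,15): XOR of data positions = 1⊕0⊕1⊕1⊕1⊕1⊕1 = 0
Codeword: 001001101011111

001001101011111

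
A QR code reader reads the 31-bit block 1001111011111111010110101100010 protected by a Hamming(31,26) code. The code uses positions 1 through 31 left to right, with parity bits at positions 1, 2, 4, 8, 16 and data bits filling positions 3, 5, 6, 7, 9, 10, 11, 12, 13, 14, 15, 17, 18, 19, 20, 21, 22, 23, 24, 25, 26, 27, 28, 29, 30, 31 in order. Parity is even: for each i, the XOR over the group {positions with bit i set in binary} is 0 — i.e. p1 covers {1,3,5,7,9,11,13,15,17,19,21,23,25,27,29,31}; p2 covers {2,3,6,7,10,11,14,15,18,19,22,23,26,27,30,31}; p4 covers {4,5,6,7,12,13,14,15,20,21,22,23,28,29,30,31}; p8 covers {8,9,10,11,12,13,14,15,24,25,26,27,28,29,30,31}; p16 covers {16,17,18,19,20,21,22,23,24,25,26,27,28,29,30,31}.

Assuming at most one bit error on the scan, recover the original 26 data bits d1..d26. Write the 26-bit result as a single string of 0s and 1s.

01111111111010110101100010

s1 (pos 1,3,5,7,9,11,13,15,17,19,21,23,25,27,29,31): 1⊕0⊕1⊕1⊕1⊕1⊕1⊕1⊕0⊕0⊕1⊕1⊕1⊕0⊕0⊕0 = 0
s2 (pos 2,3,6,7,10,11,14,15,18,19,22,23,26,27,30,31): 0⊕0⊕1⊕1⊕1⊕1⊕1⊕1⊕1⊕0⊕0⊕1⊕1⊕0⊕1⊕0 = 0
s4 (pos 4,5,6,7,12,13,14,15,20,21,22,23,28,29,30,31): 1⊕1⊕1⊕1⊕1⊕1⊕1⊕1⊕1⊕1⊕0⊕1⊕0⊕0⊕1⊕0 = 0
s8 (pos 8,9,10,11,12,13,14,15,24,25,26,27,28,29,30,31): 0⊕1⊕1⊕1⊕1⊕1⊕1⊕1⊕0⊕1⊕1⊕0⊕0⊕0⊕1⊕0 = 0
s16 (pos 16,17,18,19,20,21,22,23,24,25,26,27,28,29,30,31): 1⊕0⊕1⊕0⊕1⊕1⊕0⊕1⊕0⊕1⊕1⊕0⊕0⊕0⊕1⊕0 = 0
Syndrome s16…s1 = 00000 → no error.
Read data bits from positions 3,5,6,7,9,10,11,12,13,14,15,17,18,19,20,21,22,23,24,25,26,27,28,29,30,31: 01111111111010110101100010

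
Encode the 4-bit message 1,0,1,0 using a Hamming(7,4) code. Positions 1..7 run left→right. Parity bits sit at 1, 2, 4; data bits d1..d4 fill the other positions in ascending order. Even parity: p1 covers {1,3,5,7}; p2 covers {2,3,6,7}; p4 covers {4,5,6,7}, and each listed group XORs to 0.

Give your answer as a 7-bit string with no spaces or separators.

Place data at non-parity positions: p1 p2 1 p4 0 1 0
p1 (pos 1,3,5,7): XOR of data positions = 1⊕0⊕0 = 1
p2 (pos 2,3,6,7): XOR of data positions = 1⊕1⊕0 = 0
p4 (pos 4,5,6,7): XOR of data positions = 0⊕1⊕0 = 1
Codeword: 1011010

1011010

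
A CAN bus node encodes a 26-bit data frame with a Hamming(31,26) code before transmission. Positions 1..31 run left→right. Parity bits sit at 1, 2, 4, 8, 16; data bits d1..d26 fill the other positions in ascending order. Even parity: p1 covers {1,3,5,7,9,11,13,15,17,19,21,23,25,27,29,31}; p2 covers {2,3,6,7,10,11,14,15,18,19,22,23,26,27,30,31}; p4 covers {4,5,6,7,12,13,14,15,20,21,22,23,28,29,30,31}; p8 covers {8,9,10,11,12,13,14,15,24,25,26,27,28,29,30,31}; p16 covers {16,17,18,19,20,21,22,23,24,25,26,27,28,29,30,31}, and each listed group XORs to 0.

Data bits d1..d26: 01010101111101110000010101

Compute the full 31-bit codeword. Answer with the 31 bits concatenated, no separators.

0100101001011111101110000010101

Place data at non-parity positions: p1 p2 0 p4 1 0 1 p8 0 1 0 1 1 1 1 p16 1 0 1 1 1 0 0 0 0 0 1 0 1 0 1
p1 (pos 1,3,5,7,9,11,13,15,17,19,21,23,25,27,29,31): XOR of data positions = 0⊕1⊕1⊕0⊕0⊕1⊕1⊕1⊕1⊕1⊕0⊕0⊕1⊕1⊕1 = 0
p2 (pos 2,3,6,7,10,11,14,15,18,19,22,23,26,27,30,31): XOR of data positions = 0⊕0⊕1⊕1⊕0⊕1⊕1⊕0⊕1⊕0⊕0⊕0⊕1⊕0⊕1 = 1
p4 (pos 4,5,6,7,12,13,14,15,20,21,22,23,28,29,30,31): XOR of data positions = 1⊕0⊕1⊕1⊕1⊕1⊕1⊕1⊕1⊕0⊕0⊕0⊕1⊕0⊕1 = 0
p8 (pos 8,9,10,11,12,13,14,15,24,25,26,27,28,29,30,31): XOR of data positions = 0⊕1⊕0⊕1⊕1⊕1⊕1⊕0⊕0⊕0⊕1⊕0⊕1⊕0⊕1 = 0
p16 (pos 16,17,18,19,20,21,22,23,24,25,26,27,28,29,30,31): XOR of data positions = 1⊕0⊕1⊕1⊕1⊕0⊕0⊕0⊕0⊕0⊕1⊕0⊕1⊕0⊕1 = 1
Codeword: 0100101001011111101110000010101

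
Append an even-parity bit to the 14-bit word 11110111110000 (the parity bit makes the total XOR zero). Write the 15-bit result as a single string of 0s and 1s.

111101111100001

XOR of the 14 data bits: 1⊕1⊕1⊕1⊕0⊕1⊕1⊕1⊕1⊕1⊕0⊕0⊕0⊕0 = 1
Parity bit = 1 (so all 15 bits XOR to 0).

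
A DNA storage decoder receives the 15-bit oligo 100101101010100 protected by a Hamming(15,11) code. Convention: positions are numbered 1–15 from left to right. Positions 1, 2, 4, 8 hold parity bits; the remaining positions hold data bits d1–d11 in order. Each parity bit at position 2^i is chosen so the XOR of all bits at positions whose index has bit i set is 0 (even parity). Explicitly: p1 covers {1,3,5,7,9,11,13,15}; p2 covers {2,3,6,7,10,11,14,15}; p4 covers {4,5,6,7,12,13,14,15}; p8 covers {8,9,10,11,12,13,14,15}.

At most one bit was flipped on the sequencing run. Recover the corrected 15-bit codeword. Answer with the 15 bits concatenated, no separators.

s1 (pos 1,3,5,7,9,11,13,15): 1⊕0⊕0⊕1⊕1⊕1⊕1⊕0 = 1
s2 (pos 2,3,6,7,10,11,14,15): 0⊕0⊕1⊕1⊕0⊕1⊕0⊕0 = 1
s4 (pos 4,5,6,7,12,13,14,15): 1⊕0⊕1⊕1⊕0⊕1⊕0⊕0 = 0
s8 (pos 8,9,10,11,12,13,14,15): 0⊕1⊕0⊕1⊕0⊕1⊕0⊕0 = 1
Syndrome s8…s1 = 1011 → error at position 11.
Flip position 11: 100101101010100 → 100101101000100

100101101000100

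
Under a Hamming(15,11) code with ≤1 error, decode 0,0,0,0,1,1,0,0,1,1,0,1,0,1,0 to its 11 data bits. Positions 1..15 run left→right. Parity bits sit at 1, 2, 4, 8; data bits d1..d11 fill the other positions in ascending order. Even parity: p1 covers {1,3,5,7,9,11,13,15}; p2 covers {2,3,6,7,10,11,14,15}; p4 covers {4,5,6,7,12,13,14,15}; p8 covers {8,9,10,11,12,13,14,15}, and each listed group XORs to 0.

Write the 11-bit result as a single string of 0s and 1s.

01101101010

s1 (pos 1,3,5,7,9,11,13,15): 0⊕0⊕1⊕0⊕1⊕0⊕0⊕0 = 0
s2 (pos 2,3,6,7,10,11,14,15): 0⊕0⊕1⊕0⊕1⊕0⊕1⊕0 = 1
s4 (pos 4,5,6,7,12,13,14,15): 0⊕1⊕1⊕0⊕1⊕0⊕1⊕0 = 0
s8 (pos 8,9,10,11,12,13,14,15): 0⊕1⊕1⊕0⊕1⊕0⊕1⊕0 = 0
Syndrome s8…s1 = 0010 → error at position 2.
Flip position 2: 000011001101010 → 010011001101010
Read data bits from positions 3,5,6,7,9,10,11,12,13,14,15: 01101101010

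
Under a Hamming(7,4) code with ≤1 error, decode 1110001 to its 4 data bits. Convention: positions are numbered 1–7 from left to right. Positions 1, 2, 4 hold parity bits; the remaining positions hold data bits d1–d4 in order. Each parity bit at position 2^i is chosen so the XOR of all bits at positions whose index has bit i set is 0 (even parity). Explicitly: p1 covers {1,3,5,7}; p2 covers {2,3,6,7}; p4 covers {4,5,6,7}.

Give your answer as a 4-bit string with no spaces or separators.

1000

s1 (pos 1,3,5,7): 1⊕1⊕0⊕1 = 1
s2 (pos 2,3,6,7): 1⊕1⊕0⊕1 = 1
s4 (pos 4,5,6,7): 0⊕0⊕0⊕1 = 1
Syndrome s4…s1 = 111 → error at position 7.
Flip position 7: 1110001 → 1110000
Read data bits from positions 3,5,6,7: 1000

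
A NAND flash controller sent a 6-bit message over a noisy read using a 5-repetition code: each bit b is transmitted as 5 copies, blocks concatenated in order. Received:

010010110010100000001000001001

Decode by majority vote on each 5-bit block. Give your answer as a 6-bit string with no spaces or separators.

Block 1 (01001): 2 ones → 0
Block 2 (01100): 2 ones → 0
Block 3 (10100): 2 ones → 0
Block 4 (00000): 0 ones → 0
Block 5 (10000): 1 one → 0
Block 6 (01001): 2 ones → 0

000000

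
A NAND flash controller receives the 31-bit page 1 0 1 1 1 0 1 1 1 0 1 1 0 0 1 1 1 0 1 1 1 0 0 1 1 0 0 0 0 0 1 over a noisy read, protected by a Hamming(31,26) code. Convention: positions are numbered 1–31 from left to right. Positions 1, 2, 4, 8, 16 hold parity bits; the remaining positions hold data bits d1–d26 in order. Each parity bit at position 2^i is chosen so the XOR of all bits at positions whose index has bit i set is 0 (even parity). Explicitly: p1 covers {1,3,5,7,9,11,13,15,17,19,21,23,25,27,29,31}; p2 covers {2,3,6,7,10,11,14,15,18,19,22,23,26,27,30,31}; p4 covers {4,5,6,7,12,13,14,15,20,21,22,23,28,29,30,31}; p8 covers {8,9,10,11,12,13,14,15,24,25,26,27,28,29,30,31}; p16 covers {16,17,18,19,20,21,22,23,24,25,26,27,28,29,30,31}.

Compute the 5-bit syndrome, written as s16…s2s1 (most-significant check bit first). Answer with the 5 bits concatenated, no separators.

s1 (pos 1,3,5,7,9,11,13,15,17,19,21,23,25,27,29,31): 1⊕1⊕1⊕1⊕1⊕1⊕0⊕1⊕1⊕1⊕1⊕0⊕1⊕0⊕0⊕1 = 0
s2 (pos 2,3,6,7,10,11,14,15,18,19,22,23,26,27,30,31): 0⊕1⊕0⊕1⊕0⊕1⊕0⊕1⊕0⊕1⊕0⊕0⊕0⊕0⊕0⊕1 = 0
s4 (pos 4,5,6,7,12,13,14,15,20,21,22,23,28,29,30,31): 1⊕1⊕0⊕1⊕1⊕0⊕0⊕1⊕1⊕1⊕0⊕0⊕0⊕0⊕0⊕1 = 0
s8 (pos 8,9,10,11,12,13,14,15,24,25,26,27,28,29,30,31): 1⊕1⊕0⊕1⊕1⊕0⊕0⊕1⊕1⊕1⊕0⊕0⊕0⊕0⊕0⊕1 = 0
s16 (pos 16,17,18,19,20,21,22,23,24,25,26,27,28,29,30,31): 1⊕1⊕0⊕1⊕1⊕1⊕0⊕0⊕1⊕1⊕0⊕0⊕0⊕0⊕0⊕1 = 0
Syndrome s16…s1 = 00000 → no error.

00000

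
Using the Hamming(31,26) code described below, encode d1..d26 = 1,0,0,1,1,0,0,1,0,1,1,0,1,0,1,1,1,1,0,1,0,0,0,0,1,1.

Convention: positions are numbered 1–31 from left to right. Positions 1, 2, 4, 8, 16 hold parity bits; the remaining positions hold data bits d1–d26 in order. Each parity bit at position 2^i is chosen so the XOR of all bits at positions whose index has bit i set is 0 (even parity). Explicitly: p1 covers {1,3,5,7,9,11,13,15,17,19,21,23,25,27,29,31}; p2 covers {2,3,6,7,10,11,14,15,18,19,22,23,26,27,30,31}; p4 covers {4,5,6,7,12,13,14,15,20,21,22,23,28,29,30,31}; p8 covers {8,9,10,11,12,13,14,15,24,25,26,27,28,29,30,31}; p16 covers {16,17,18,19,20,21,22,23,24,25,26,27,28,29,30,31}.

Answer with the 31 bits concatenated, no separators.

Place data at non-parity positions: p1 p2 1 p4 0 0 1 p8 1 0 0 1 0 1 1 p16 0 1 0 1 1 1 1 0 1 0 0 0 0 1 1
p1 (pos 1,3,5,7,9,11,13,15,17,19,21,23,25,27,29,31): XOR of data positions = 1⊕0⊕1⊕1⊕0⊕0⊕1⊕0⊕0⊕1⊕1⊕1⊕0⊕0⊕1 = 0
p2 (pos 2,3,6,7,10,11,14,15,18,19,22,23,26,27,30,31): XOR of data positions = 1⊕0⊕1⊕0⊕0⊕1⊕1⊕1⊕0⊕1⊕1⊕0⊕0⊕1⊕1 = 1
p4 (pos 4,5,6,7,12,13,14,15,20,21,22,23,28,29,30,31): XOR of data positions = 0⊕0⊕1⊕1⊕0⊕1⊕1⊕1⊕1⊕1⊕1⊕0⊕0⊕1⊕1 = 0
p8 (pos 8,9,10,11,12,13,14,15,24,25,26,27,28,29,30,31): XOR of data positions = 1⊕0⊕0⊕1⊕0⊕1⊕1⊕0⊕1⊕0⊕0⊕0⊕0⊕1⊕1 = 1
p16 (pos 16,17,18,19,20,21,22,23,24,25,26,27,28,29,30,31): XOR of data positions = 0⊕1⊕0⊕1⊕1⊕1⊕1⊕0⊕1⊕0⊕0⊕0⊕0⊕1⊕1 = 0
Codeword: 0110001110010110010111101000011

0110001110010110010111101000011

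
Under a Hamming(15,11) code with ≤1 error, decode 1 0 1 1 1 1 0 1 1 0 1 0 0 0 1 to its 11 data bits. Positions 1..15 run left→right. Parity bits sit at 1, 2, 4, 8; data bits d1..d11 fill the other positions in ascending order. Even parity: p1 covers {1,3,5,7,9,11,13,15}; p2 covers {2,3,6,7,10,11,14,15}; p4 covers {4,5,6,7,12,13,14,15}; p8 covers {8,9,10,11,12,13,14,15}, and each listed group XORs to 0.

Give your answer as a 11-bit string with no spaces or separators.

11101010001

s1 (pos 1,3,5,7,9,11,13,15): 1⊕1⊕1⊕0⊕1⊕1⊕0⊕1 = 0
s2 (pos 2,3,6,7,10,11,14,15): 0⊕1⊕1⊕0⊕0⊕1⊕0⊕1 = 0
s4 (pos 4,5,6,7,12,13,14,15): 1⊕1⊕1⊕0⊕0⊕0⊕0⊕1 = 0
s8 (pos 8,9,10,11,12,13,14,15): 1⊕1⊕0⊕1⊕0⊕0⊕0⊕1 = 0
Syndrome s8…s1 = 0000 → no error.
Read data bits from positions 3,5,6,7,9,10,11,12,13,14,15: 11101010001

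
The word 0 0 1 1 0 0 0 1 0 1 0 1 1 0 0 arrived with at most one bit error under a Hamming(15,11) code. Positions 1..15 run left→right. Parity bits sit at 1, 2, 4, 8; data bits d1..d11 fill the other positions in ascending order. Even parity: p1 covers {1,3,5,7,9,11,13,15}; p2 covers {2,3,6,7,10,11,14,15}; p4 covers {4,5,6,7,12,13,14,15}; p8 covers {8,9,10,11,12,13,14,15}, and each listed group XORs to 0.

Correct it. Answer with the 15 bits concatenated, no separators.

001000010101100

s1 (pos 1,3,5,7,9,11,13,15): 0⊕1⊕0⊕0⊕0⊕0⊕1⊕0 = 0
s2 (pos 2,3,6,7,10,11,14,15): 0⊕1⊕0⊕0⊕1⊕0⊕0⊕0 = 0
s4 (pos 4,5,6,7,12,13,14,15): 1⊕0⊕0⊕0⊕1⊕1⊕0⊕0 = 1
s8 (pos 8,9,10,11,12,13,14,15): 1⊕0⊕1⊕0⊕1⊕1⊕0⊕0 = 0
Syndrome s8…s1 = 0100 → error at position 4.
Flip position 4: 001100010101100 → 001000010101100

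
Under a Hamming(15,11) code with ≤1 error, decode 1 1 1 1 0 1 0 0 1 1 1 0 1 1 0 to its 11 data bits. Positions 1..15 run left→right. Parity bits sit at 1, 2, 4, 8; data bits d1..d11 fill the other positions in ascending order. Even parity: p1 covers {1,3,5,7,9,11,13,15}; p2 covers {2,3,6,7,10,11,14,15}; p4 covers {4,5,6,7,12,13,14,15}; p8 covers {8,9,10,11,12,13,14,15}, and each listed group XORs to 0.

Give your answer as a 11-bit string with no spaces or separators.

s1 (pos 1,3,5,7,9,11,13,15): 1⊕1⊕0⊕0⊕1⊕1⊕1⊕0 = 1
s2 (pos 2,3,6,7,10,11,14,15): 1⊕1⊕1⊕0⊕1⊕1⊕1⊕0 = 0
s4 (pos 4,5,6,7,12,13,14,15): 1⊕0⊕1⊕0⊕0⊕1⊕1⊕0 = 0
s8 (pos 8,9,10,11,12,13,14,15): 0⊕1⊕1⊕1⊕0⊕1⊕1⊕0 = 1
Syndrome s8…s1 = 1001 → error at position 9.
Flip position 9: 111101001110110 → 111101000110110
Read data bits from positions 3,5,6,7,9,10,11,12,13,14,15: 10100110110

10100110110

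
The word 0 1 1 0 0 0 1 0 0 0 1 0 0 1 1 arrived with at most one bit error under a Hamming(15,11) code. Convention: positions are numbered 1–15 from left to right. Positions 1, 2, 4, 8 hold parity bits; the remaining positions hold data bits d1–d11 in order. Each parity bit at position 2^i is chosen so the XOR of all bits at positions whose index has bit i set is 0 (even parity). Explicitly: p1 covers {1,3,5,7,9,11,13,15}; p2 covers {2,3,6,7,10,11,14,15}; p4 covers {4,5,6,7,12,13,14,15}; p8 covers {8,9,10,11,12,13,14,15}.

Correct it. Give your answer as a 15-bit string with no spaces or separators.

s1 (pos 1,3,5,7,9,11,13,15): 0⊕1⊕0⊕1⊕0⊕1⊕0⊕1 = 0
s2 (pos 2,3,6,7,10,11,14,15): 1⊕1⊕0⊕1⊕0⊕1⊕1⊕1 = 0
s4 (pos 4,5,6,7,12,13,14,15): 0⊕0⊕0⊕1⊕0⊕0⊕1⊕1 = 1
s8 (pos 8,9,10,11,12,13,14,15): 0⊕0⊕0⊕1⊕0⊕0⊕1⊕1 = 1
Syndrome s8…s1 = 1100 → error at position 12.
Flip position 12: 011000100010011 → 011000100011011

011000100011011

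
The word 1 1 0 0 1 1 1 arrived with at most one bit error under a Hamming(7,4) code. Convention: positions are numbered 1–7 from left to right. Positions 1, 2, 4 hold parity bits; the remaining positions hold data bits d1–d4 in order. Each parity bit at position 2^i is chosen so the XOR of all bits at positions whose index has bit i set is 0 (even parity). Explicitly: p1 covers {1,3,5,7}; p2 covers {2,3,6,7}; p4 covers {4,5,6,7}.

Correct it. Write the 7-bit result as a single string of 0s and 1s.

s1 (pos 1,3,5,7): 1⊕0⊕1⊕1 = 1
s2 (pos 2,3,6,7): 1⊕0⊕1⊕1 = 1
s4 (pos 4,5,6,7): 0⊕1⊕1⊕1 = 1
Syndrome s4…s1 = 111 → error at position 7.
Flip position 7: 1100111 → 1100110

1100110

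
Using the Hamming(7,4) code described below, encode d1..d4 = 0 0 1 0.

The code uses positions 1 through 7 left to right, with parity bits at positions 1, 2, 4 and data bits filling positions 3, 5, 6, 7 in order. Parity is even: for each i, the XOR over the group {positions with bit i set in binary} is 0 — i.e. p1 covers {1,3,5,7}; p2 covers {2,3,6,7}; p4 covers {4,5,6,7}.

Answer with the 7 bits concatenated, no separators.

Place data at non-parity positions: p1 p2 0 p4 0 1 0
p1 (pos 1,3,5,7): XOR of data positions = 0⊕0⊕0 = 0
p2 (pos 2,3,6,7): XOR of data positions = 0⊕1⊕0 = 1
p4 (pos 4,5,6,7): XOR of data positions = 0⊕1⊕0 = 1
Codeword: 0101010

0101010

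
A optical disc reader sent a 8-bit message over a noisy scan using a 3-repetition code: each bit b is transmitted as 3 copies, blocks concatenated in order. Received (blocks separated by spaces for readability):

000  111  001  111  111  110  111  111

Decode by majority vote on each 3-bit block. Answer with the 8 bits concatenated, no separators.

Block 1 (000): 0 ones → 0
Block 2 (111): 3 ones → 1
Block 3 (001): 1 one → 0
Block 4 (111): 3 ones → 1
Block 5 (111): 3 ones → 1
Block 6 (110): 2 ones → 1
Block 7 (111): 3 ones → 1
Block 8 (111): 3 ones → 1

01011111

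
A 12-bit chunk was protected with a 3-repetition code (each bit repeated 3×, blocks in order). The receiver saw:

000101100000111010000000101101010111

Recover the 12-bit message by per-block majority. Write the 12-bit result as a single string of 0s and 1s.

010010001101

Block 1 (000): 0 ones → 0
Block 2 (101): 2 ones → 1
Block 3 (100): 1 one → 0
Block 4 (000): 0 ones → 0
Block 5 (111): 3 ones → 1
Block 6 (010): 1 one → 0
Block 7 (000): 0 ones → 0
Block 8 (000): 0 ones → 0
Block 9 (101): 2 ones → 1
Block 10 (101): 2 ones → 1
Block 11 (010): 1 one → 0
Block 12 (111): 3 ones → 1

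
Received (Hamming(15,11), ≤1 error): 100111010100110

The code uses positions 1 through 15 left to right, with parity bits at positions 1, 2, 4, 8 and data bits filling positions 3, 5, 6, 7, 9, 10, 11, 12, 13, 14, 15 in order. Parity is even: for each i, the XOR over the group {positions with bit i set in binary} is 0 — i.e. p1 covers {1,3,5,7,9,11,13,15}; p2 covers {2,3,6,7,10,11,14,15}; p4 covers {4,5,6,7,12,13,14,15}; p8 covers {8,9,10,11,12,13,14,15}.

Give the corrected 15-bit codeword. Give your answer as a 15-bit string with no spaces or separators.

100111110100110

s1 (pos 1,3,5,7,9,11,13,15): 1⊕0⊕1⊕0⊕0⊕0⊕1⊕0 = 1
s2 (pos 2,3,6,7,10,11,14,15): 0⊕0⊕1⊕0⊕1⊕0⊕1⊕0 = 1
s4 (pos 4,5,6,7,12,13,14,15): 1⊕1⊕1⊕0⊕0⊕1⊕1⊕0 = 1
s8 (pos 8,9,10,11,12,13,14,15): 1⊕0⊕1⊕0⊕0⊕1⊕1⊕0 = 0
Syndrome s8…s1 = 0111 → error at position 7.
Flip position 7: 100111010100110 → 100111110100110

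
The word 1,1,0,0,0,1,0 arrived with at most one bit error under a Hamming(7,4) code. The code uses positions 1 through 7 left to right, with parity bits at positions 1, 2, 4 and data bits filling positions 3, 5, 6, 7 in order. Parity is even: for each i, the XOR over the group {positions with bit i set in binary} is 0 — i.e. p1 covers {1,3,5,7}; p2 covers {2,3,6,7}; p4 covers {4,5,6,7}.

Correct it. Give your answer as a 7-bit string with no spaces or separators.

1100110

s1 (pos 1,3,5,7): 1⊕0⊕0⊕0 = 1
s2 (pos 2,3,6,7): 1⊕0⊕1⊕0 = 0
s4 (pos 4,5,6,7): 0⊕0⊕1⊕0 = 1
Syndrome s4…s1 = 101 → error at position 5.
Flip position 5: 1100010 → 1100110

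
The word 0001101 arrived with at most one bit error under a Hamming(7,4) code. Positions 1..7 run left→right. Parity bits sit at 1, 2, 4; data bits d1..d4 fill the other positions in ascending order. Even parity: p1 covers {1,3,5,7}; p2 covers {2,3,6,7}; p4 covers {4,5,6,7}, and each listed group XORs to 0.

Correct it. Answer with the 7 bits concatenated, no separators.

0001111

s1 (pos 1,3,5,7): 0⊕0⊕1⊕1 = 0
s2 (pos 2,3,6,7): 0⊕0⊕0⊕1 = 1
s4 (pos 4,5,6,7): 1⊕1⊕0⊕1 = 1
Syndrome s4…s1 = 110 → error at position 6.
Flip position 6: 0001101 → 0001111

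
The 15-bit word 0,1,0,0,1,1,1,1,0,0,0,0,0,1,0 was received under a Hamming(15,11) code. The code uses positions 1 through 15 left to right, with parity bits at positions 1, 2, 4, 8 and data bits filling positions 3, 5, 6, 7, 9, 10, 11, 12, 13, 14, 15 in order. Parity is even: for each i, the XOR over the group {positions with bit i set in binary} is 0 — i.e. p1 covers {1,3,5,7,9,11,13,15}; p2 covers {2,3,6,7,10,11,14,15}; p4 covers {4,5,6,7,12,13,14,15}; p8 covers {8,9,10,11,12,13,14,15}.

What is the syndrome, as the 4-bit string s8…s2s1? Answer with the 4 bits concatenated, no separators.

s1 (pos 1,3,5,7,9,11,13,15): 0⊕0⊕1⊕1⊕0⊕0⊕0⊕0 = 0
s2 (pos 2,3,6,7,10,11,14,15): 1⊕0⊕1⊕1⊕0⊕0⊕1⊕0 = 0
s4 (pos 4,5,6,7,12,13,14,15): 0⊕1⊕1⊕1⊕0⊕0⊕1⊕0 = 0
s8 (pos 8,9,10,11,12,13,14,15): 1⊕0⊕0⊕0⊕0⊕0⊕1⊕0 = 0
Syndrome s8…s1 = 0000 → no error.

0000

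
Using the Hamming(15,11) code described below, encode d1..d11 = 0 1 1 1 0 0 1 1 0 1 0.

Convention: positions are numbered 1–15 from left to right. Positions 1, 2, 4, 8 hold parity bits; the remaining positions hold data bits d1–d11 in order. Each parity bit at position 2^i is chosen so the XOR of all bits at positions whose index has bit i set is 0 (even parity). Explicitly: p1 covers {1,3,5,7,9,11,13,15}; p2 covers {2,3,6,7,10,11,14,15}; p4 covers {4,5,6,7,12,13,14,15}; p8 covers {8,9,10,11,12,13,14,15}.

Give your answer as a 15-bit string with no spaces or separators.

Place data at non-parity positions: p1 p2 0 p4 1 1 1 p8 0 0 1 1 0 1 0
p1 (pos 1,3,5,7,9,11,13,15): XOR of data positions = 0⊕1⊕1⊕0⊕1⊕0⊕0 = 1
p2 (pos 2,3,6,7,10,11,14,15): XOR of data positions = 0⊕1⊕1⊕0⊕1⊕1⊕0 = 0
p4 (pos 4,5,6,7,12,13,14,15): XOR of data positions = 1⊕1⊕1⊕1⊕0⊕1⊕0 = 1
p8 (pos 8,9,10,11,12,13,14,15): XOR of data positions = 0⊕0⊕1⊕1⊕0⊕1⊕0 = 1
Codeword: 100111110011010

100111110011010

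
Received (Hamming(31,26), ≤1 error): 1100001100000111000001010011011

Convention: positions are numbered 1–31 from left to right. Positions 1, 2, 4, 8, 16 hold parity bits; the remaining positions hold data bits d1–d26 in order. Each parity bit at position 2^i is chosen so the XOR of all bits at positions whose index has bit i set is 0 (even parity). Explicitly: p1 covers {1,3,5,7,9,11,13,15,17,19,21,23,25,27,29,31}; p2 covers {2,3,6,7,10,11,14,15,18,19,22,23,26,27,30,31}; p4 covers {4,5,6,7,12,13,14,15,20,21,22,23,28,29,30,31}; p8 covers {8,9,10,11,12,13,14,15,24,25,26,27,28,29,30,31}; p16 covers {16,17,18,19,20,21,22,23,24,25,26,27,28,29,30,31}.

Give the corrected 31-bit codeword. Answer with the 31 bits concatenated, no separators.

1100001100000111000011010011011

s1 (pos 1,3,5,7,9,11,13,15,17,19,21,23,25,27,29,31): 1⊕0⊕0⊕1⊕0⊕0⊕0⊕1⊕0⊕0⊕0⊕0⊕0⊕1⊕0⊕1 = 1
s2 (pos 2,3,6,7,10,11,14,15,18,19,22,23,26,27,30,31): 1⊕0⊕0⊕1⊕0⊕0⊕1⊕1⊕0⊕0⊕1⊕0⊕0⊕1⊕1⊕1 = 0
s4 (pos 4,5,6,7,12,13,14,15,20,21,22,23,28,29,30,31): 0⊕0⊕0⊕1⊕0⊕0⊕1⊕1⊕0⊕0⊕1⊕0⊕1⊕0⊕1⊕1 = 1
s8 (pos 8,9,10,11,12,13,14,15,24,25,26,27,28,29,30,31): 1⊕0⊕0⊕0⊕0⊕0⊕1⊕1⊕1⊕0⊕0⊕1⊕1⊕0⊕1⊕1 = 0
s16 (pos 16,17,18,19,20,21,22,23,24,25,26,27,28,29,30,31): 1⊕0⊕0⊕0⊕0⊕0⊕1⊕0⊕1⊕0⊕0⊕1⊕1⊕0⊕1⊕1 = 1
Syndrome s16…s1 = 10101 → error at position 21.
Flip position 21: 1100001100000111000001010011011 → 1100001100000111000011010011011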